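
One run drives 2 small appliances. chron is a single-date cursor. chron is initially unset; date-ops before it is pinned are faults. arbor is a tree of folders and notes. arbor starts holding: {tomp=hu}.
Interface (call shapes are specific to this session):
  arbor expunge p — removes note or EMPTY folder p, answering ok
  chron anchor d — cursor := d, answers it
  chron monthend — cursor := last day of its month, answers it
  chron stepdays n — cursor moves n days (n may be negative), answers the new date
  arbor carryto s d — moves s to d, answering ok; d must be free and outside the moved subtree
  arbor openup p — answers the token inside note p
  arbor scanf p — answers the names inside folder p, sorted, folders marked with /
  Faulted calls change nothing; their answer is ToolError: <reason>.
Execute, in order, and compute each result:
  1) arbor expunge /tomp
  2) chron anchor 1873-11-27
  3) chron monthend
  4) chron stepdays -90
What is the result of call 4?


# 1. arbor expunge(p: /tomp) : ok
# 2. chron anchor(d: 1873-11-27) : 1873-11-27
# 3. chron monthend() : 1873-11-30
# 4. chron stepdays(n: -90) : 1873-09-01

Answer: 1873-09-01


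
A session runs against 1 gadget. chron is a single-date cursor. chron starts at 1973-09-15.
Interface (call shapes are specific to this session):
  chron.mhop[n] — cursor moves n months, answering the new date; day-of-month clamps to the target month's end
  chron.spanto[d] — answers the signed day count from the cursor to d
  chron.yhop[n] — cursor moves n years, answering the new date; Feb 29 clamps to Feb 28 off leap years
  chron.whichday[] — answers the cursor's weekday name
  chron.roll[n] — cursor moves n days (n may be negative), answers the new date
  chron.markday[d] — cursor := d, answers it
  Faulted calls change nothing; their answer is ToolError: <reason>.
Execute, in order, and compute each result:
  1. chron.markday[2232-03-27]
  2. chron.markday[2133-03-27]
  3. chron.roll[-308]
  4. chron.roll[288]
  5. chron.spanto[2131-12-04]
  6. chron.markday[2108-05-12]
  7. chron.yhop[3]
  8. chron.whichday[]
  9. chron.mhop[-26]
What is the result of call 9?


% 1. markday(d='2232-03-27') -> 2232-03-27
% 2. markday(d='2133-03-27') -> 2133-03-27
% 3. roll(n='-308') -> 2132-05-23
% 4. roll(n='288') -> 2133-03-07
% 5. spanto(d='2131-12-04') -> -459
% 6. markday(d='2108-05-12') -> 2108-05-12
% 7. yhop(n='3') -> 2111-05-12
% 8. whichday() -> Tuesday
% 9. mhop(n='-26') -> 2109-03-12

Answer: 2109-03-12


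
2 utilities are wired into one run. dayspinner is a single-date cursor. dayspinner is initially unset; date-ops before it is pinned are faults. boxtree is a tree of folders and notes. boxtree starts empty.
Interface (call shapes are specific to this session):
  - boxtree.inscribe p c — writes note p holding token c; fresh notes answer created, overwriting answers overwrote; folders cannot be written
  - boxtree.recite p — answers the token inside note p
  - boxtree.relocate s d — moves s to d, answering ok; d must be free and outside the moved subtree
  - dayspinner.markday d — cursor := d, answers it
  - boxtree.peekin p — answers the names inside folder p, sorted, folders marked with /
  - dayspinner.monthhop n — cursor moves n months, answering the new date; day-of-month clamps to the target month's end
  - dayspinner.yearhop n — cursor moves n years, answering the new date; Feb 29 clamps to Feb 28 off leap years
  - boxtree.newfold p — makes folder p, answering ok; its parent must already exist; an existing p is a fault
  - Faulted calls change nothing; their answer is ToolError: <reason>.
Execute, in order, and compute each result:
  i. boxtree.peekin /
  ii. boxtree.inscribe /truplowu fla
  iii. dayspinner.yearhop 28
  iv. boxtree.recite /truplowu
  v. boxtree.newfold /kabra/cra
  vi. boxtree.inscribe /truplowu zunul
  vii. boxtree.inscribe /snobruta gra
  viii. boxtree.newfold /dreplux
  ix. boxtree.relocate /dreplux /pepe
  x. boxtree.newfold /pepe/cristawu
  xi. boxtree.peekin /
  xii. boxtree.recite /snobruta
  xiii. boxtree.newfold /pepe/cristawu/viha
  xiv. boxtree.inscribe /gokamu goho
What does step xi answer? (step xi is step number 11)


I use boxtree.peekin with p→/, giving [].
Then boxtree.inscribe with p→/truplowu, c→fla, and observe created.
Then dayspinner.yearhop with n→28, yielding ToolError: no date set.
I invoke boxtree.recite with p→/truplowu, and see fla.
Now I run boxtree.newfold with p→/kabra/cra, → ToolError: no parent.
I invoke boxtree.inscribe with p→/truplowu, c→zunul: overwrote.
I call boxtree.inscribe with p→/snobruta, c→gra, yielding created.
I try boxtree.newfold with p→/dreplux, giving ok.
Now I run boxtree.relocate with s→/dreplux, d→/pepe, and observe ok.
I invoke boxtree.newfold with p→/pepe/cristawu, and get ok.
Invoking boxtree.peekin with p→/, yielding [pepe/, snobruta, truplowu].
I invoke boxtree.recite with p→/snobruta: gra.
I try boxtree.newfold with p→/pepe/cristawu/viha, and see ok.
Using boxtree.inscribe with p→/gokamu, c→goho, yielding created.

Answer: [pepe/, snobruta, truplowu]


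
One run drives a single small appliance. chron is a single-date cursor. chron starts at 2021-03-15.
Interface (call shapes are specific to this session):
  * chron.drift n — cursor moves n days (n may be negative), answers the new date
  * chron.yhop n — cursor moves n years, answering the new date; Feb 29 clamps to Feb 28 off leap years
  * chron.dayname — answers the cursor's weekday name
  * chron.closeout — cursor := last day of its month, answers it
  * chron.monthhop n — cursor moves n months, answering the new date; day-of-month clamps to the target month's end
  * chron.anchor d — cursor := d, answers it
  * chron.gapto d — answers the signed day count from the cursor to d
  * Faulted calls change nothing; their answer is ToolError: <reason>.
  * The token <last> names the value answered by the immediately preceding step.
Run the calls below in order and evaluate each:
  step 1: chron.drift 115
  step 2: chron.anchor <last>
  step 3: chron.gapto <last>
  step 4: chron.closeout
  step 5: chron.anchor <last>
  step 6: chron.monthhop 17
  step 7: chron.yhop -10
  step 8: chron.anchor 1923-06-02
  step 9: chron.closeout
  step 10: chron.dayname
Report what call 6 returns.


Answer: 2022-12-31

Derivation:
I run chron.drift passing n='115', and get 2021-07-08.
I run chron.anchor passing d='<last>', giving 2021-07-08.
Calling chron.gapto passing d='<last>', and observe 0.
Using chron.closeout(), and get 2021-07-31.
Then chron.anchor passing d='<last>', and see 2021-07-31.
I use chron.monthhop passing n='17', — result: 2022-12-31.
Using chron.yhop passing n='-10', → 2012-12-31.
Calling chron.anchor passing d='1923-06-02', yielding 1923-06-02.
I use chron.closeout, yielding 1923-06-30.
Calling chron.dayname(): Saturday.


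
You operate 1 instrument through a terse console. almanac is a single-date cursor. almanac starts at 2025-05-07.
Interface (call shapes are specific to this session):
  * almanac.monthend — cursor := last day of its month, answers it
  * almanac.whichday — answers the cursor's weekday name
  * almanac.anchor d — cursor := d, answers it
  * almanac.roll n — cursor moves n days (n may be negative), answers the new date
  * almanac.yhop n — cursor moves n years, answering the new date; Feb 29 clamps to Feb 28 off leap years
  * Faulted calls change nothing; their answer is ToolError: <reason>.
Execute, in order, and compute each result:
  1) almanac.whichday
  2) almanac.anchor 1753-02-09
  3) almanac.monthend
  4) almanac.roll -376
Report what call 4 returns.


Using almanac.whichday(), — result: Wednesday.
I run almanac.anchor on d='1753-02-09', giving 1753-02-09.
I use almanac.monthend, → 1753-02-28.
Now I run almanac.roll on n='-376', yielding 1752-02-18.

Answer: 1752-02-18


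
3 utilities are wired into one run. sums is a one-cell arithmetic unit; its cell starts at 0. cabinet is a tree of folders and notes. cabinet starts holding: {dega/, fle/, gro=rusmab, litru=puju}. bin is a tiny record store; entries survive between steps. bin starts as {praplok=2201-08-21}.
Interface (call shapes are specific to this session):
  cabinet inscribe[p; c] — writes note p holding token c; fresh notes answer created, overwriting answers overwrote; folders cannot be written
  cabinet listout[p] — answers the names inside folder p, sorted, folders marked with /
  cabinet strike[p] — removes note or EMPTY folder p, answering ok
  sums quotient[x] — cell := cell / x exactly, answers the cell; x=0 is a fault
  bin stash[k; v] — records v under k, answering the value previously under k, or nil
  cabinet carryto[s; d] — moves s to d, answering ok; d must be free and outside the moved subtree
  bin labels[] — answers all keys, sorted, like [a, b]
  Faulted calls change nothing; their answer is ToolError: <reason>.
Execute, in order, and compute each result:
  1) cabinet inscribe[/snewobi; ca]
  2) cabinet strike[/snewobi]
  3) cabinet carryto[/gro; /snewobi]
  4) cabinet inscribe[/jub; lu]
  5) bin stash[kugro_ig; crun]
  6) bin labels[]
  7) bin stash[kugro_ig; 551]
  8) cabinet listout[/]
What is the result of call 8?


>> cabinet inscribe(p=/snewobi, c=ca)
<< created
>> cabinet strike(p=/snewobi)
<< ok
>> cabinet carryto(s=/gro, d=/snewobi)
<< ok
>> cabinet inscribe(p=/jub, c=lu)
<< created
>> bin stash(k=kugro_ig, v=crun)
<< nil
>> bin labels()
<< [kugro_ig, praplok]
>> bin stash(k=kugro_ig, v=551)
<< crun
>> cabinet listout(p=/)
<< [dega/, fle/, jub, litru, snewobi]

Answer: [dega/, fle/, jub, litru, snewobi]


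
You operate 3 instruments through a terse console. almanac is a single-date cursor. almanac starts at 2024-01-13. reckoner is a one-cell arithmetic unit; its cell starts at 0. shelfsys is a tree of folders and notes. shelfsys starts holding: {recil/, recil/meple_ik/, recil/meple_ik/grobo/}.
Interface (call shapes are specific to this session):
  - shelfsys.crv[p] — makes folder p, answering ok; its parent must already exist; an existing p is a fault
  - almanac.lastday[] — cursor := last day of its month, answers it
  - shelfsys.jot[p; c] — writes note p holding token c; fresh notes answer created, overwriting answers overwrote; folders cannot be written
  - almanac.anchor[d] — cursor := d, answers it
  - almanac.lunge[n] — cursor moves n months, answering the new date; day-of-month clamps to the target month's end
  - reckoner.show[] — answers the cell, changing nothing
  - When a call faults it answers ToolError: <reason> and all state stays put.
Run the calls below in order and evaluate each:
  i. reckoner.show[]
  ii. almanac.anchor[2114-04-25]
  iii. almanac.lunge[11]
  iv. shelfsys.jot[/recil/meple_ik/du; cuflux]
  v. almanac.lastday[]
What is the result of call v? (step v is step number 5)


Answer: 2115-03-31

Derivation:
>>> reckoner.show
  0
>>> almanac.anchor d→2114-04-25
  2114-04-25
>>> almanac.lunge n→11
  2115-03-25
>>> shelfsys.jot p→/recil/meple_ik/du c→cuflux
  created
>>> almanac.lastday
  2115-03-31


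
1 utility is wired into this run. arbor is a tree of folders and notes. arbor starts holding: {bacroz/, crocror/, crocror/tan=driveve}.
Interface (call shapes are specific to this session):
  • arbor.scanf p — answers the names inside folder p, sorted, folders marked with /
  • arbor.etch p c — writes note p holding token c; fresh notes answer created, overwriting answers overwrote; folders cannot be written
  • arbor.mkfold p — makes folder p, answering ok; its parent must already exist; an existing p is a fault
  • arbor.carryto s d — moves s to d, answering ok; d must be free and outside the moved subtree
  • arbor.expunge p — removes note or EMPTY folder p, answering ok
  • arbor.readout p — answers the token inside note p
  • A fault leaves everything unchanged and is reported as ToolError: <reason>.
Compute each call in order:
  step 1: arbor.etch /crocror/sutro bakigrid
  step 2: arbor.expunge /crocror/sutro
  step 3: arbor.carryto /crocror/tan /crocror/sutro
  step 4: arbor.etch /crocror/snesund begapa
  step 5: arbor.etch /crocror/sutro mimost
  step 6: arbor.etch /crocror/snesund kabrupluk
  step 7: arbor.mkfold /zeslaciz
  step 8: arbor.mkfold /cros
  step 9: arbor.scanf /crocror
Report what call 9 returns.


Answer: [snesund, sutro]

Derivation:
> arbor.etch p='/crocror/sutro' c='bakigrid'
  created
> arbor.expunge p='/crocror/sutro'
  ok
> arbor.carryto s='/crocror/tan' d='/crocror/sutro'
  ok
> arbor.etch p='/crocror/snesund' c='begapa'
  created
> arbor.etch p='/crocror/sutro' c='mimost'
  overwrote
> arbor.etch p='/crocror/snesund' c='kabrupluk'
  overwrote
> arbor.mkfold p='/zeslaciz'
  ok
> arbor.mkfold p='/cros'
  ok
> arbor.scanf p='/crocror'
  [snesund, sutro]


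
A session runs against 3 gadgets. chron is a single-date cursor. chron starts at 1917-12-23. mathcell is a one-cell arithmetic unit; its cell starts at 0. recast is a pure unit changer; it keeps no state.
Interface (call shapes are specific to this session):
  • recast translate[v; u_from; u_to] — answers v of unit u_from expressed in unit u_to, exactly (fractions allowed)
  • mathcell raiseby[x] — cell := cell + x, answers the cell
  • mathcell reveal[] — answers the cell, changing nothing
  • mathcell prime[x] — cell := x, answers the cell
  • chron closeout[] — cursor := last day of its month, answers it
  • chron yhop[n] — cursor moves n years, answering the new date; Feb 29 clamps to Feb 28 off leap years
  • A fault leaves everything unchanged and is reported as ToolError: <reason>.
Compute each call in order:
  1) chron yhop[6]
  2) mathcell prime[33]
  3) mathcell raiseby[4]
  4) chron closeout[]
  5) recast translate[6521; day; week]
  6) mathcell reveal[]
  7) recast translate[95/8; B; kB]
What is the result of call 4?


Answer: 1923-12-31

Derivation:
==> chron yhop(n→6)
<== 1923-12-23
==> mathcell prime(x→33)
<== 33
==> mathcell raiseby(x→4)
<== 37
==> chron closeout()
<== 1923-12-31
==> recast translate(v→6521, u_from→day, u_to→week)
<== 6521/7
==> mathcell reveal()
<== 37
==> recast translate(v→95/8, u_from→B, u_to→kB)
<== 19/1600


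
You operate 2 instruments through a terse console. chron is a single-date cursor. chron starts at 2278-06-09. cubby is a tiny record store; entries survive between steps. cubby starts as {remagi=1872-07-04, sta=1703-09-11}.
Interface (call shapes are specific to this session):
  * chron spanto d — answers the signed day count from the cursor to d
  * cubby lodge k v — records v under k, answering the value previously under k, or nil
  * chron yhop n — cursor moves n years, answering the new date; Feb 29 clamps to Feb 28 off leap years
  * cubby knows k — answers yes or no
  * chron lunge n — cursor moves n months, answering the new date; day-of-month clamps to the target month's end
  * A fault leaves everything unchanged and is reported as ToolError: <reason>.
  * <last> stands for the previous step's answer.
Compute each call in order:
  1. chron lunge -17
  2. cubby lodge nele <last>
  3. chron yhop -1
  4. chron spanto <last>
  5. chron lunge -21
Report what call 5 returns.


# 1. chron lunge(n=-17) -> 2277-01-09
# 2. cubby lodge(k=nele, v=<last>) -> nil
# 3. chron yhop(n=-1) -> 2276-01-09
# 4. chron spanto(d=<last>) -> 0
# 5. chron lunge(n=-21) -> 2274-04-09

Answer: 2274-04-09


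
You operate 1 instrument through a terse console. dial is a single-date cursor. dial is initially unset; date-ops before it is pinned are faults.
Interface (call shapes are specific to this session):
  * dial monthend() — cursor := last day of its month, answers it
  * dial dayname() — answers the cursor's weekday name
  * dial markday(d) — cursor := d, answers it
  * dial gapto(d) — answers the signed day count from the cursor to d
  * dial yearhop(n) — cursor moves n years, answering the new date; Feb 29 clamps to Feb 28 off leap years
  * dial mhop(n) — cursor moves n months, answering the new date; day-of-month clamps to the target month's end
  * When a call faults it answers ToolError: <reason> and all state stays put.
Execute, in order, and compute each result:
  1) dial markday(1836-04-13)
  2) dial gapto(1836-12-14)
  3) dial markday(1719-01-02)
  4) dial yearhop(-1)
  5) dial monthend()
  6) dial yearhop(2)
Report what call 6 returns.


Answer: 1720-01-31

Derivation:
I run dial markday on d→1836-04-13: 1836-04-13.
I call dial gapto on d→1836-12-14, yielding 245.
Now I run dial markday on d→1719-01-02, and observe 1719-01-02.
I try dial yearhop on n→-1, — result: 1718-01-02.
I call dial monthend, → 1718-01-31.
Now I run dial yearhop on n→2, and observe 1720-01-31.


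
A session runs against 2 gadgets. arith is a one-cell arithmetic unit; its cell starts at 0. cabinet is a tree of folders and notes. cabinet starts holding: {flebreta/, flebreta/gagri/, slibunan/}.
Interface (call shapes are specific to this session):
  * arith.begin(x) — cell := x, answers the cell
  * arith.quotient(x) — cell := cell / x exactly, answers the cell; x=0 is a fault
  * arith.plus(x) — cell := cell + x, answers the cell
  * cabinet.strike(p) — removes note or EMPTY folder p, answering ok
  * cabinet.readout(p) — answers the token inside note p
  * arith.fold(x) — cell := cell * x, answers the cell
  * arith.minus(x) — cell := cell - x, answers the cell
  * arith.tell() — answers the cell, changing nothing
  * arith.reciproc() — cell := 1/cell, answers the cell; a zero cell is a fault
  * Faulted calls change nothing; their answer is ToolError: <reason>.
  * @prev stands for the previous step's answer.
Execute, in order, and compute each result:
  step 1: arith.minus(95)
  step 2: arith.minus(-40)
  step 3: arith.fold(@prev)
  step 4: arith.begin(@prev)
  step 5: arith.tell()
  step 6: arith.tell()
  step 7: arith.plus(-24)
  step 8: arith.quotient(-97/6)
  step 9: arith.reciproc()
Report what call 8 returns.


>>> minus x→95
= -95
>>> minus x→-40
= -55
>>> fold x→@prev
= 3025
>>> begin x→@prev
= 3025
>>> tell
= 3025
>>> tell
= 3025
>>> plus x→-24
= 3001
>>> quotient x→-97/6
= -18006/97
>>> reciproc
= -97/18006

Answer: -18006/97


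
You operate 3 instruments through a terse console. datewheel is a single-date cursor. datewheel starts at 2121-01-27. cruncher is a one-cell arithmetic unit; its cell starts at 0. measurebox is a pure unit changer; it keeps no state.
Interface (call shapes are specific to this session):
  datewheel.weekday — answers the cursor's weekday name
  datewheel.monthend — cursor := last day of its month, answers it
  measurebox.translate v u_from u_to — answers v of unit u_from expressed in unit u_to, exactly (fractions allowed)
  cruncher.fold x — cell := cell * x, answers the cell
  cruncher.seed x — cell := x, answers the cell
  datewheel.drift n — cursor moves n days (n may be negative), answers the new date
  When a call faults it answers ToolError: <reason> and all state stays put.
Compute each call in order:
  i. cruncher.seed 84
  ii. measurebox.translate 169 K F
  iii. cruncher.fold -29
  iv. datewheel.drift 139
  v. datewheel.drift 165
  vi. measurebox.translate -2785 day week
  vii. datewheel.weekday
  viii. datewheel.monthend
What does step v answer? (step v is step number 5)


CALL cruncher.seed[x='84']
RET  84
CALL measurebox.translate[v='169'; u_from='K'; u_to='F']
RET  -15547/100
CALL cruncher.fold[x='-29']
RET  -2436
CALL datewheel.drift[n='139']
RET  2121-06-15
CALL datewheel.drift[n='165']
RET  2121-11-27
CALL measurebox.translate[v='-2785'; u_from='day'; u_to='week']
RET  -2785/7
CALL datewheel.weekday[]
RET  Thursday
CALL datewheel.monthend[]
RET  2121-11-30

Answer: 2121-11-27


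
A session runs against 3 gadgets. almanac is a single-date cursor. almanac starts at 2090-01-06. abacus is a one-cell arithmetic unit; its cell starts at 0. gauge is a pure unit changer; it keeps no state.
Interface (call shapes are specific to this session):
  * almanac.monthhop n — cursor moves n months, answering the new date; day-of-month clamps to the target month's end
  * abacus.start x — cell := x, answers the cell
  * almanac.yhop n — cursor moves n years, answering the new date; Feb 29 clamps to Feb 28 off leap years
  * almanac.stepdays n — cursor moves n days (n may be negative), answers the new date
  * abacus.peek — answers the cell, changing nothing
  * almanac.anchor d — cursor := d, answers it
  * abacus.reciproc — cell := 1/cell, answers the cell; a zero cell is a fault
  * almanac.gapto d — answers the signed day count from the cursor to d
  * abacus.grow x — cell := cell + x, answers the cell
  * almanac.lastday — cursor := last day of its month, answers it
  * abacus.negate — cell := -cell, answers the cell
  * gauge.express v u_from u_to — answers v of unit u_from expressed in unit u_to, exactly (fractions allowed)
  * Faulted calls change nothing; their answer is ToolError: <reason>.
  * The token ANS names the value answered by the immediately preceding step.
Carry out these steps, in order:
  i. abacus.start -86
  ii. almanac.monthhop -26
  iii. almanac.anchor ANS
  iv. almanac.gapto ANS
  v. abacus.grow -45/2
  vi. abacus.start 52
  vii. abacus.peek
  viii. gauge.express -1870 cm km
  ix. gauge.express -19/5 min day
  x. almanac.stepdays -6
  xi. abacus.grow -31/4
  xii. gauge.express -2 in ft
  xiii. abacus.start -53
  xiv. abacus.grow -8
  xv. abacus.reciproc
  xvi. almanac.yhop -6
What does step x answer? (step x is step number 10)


Answer: 2087-10-31

Derivation:
% start(x: -86) == -86
% monthhop(n: -26) == 2087-11-06
% anchor(d: ANS) == 2087-11-06
% gapto(d: ANS) == 0
% grow(x: -45/2) == -217/2
% start(x: 52) == 52
% peek() == 52
% express(v: -1870, u_from: cm, u_to: km) == -187/10000
% express(v: -19/5, u_from: min, u_to: day) == -19/7200
% stepdays(n: -6) == 2087-10-31
% grow(x: -31/4) == 177/4
% express(v: -2, u_from: in, u_to: ft) == -1/6
% start(x: -53) == -53
% grow(x: -8) == -61
% reciproc() == -1/61
% yhop(n: -6) == 2081-10-31


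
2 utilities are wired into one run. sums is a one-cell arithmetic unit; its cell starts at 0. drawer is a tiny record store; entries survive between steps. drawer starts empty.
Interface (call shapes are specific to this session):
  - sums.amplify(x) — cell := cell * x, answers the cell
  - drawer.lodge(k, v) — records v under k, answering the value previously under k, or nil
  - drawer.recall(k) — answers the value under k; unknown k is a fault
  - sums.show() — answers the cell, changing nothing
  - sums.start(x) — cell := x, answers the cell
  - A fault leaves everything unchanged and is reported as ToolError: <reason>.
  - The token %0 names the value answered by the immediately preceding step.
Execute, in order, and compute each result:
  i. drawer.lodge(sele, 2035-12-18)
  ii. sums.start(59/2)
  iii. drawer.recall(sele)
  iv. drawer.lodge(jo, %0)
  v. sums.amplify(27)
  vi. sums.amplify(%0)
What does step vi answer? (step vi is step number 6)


>> drawer.lodge(k→sele, v→2035-12-18)
<< nil
>> sums.start(x→59/2)
<< 59/2
>> drawer.recall(k→sele)
<< 2035-12-18
>> drawer.lodge(k→jo, v→%0)
<< nil
>> sums.amplify(x→27)
<< 1593/2
>> sums.amplify(x→%0)
<< 2537649/4

Answer: 2537649/4


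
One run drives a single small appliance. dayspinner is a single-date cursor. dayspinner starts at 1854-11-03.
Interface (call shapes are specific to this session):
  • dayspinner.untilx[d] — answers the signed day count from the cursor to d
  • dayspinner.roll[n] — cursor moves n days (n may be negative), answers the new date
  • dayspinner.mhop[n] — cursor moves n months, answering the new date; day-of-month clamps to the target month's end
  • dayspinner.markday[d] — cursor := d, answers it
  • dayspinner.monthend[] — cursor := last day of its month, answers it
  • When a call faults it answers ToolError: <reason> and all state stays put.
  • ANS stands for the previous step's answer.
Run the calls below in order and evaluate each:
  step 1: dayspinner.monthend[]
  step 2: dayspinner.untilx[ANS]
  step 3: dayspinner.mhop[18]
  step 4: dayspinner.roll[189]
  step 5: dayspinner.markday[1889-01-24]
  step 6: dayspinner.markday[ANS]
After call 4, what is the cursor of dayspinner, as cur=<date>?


[in] dayspinner.monthend
= 1854-11-30
[in] dayspinner.untilx ANS
= 0
[in] dayspinner.mhop 18
= 1856-05-30
[in] dayspinner.roll 189
= 1856-12-05
[in] dayspinner.markday 1889-01-24
= 1889-01-24
[in] dayspinner.markday ANS
= 1889-01-24

Answer: cur=1856-12-05


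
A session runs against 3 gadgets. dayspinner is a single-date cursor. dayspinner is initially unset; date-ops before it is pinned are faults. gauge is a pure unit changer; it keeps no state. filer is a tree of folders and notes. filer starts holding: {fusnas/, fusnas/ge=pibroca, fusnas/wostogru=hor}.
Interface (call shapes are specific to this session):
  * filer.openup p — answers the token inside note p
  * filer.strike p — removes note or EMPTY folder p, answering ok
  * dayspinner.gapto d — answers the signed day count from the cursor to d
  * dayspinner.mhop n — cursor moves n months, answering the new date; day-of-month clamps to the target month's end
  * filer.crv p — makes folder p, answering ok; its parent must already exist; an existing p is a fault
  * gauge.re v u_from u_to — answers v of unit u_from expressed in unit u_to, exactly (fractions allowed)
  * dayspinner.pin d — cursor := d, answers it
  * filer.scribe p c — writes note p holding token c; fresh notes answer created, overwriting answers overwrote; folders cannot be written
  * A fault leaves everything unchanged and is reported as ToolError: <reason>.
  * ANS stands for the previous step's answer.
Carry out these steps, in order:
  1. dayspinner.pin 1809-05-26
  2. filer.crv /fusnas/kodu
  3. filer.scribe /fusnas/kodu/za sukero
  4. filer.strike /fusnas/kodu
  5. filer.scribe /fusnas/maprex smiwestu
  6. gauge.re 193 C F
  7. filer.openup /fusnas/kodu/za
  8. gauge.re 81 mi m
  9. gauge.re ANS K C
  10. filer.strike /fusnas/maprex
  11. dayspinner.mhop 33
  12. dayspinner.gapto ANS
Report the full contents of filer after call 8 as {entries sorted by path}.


Answer: {fusnas/, fusnas/ge=pibroca, fusnas/kodu/, fusnas/kodu/za=sukero, fusnas/maprex=smiwestu, fusnas/wostogru=hor}

Derivation:
CALL pin[d='1809-05-26']
RET  1809-05-26
CALL crv[p='/fusnas/kodu']
RET  ok
CALL scribe[p='/fusnas/kodu/za'; c='sukero']
RET  created
CALL strike[p='/fusnas/kodu']
RET  ToolError: not empty
CALL scribe[p='/fusnas/maprex'; c='smiwestu']
RET  created
CALL re[v='193'; u_from='C'; u_to='F']
RET  1897/5
CALL openup[p='/fusnas/kodu/za']
RET  sukero
CALL re[v='81'; u_from='mi'; u_to='m']
RET  16294608/125
CALL re[v='ANS'; u_from='K'; u_to='C']
RET  65041857/500
CALL strike[p='/fusnas/maprex']
RET  ok
CALL mhop[n='33']
RET  1812-02-26
CALL gapto[d='ANS']
RET  0


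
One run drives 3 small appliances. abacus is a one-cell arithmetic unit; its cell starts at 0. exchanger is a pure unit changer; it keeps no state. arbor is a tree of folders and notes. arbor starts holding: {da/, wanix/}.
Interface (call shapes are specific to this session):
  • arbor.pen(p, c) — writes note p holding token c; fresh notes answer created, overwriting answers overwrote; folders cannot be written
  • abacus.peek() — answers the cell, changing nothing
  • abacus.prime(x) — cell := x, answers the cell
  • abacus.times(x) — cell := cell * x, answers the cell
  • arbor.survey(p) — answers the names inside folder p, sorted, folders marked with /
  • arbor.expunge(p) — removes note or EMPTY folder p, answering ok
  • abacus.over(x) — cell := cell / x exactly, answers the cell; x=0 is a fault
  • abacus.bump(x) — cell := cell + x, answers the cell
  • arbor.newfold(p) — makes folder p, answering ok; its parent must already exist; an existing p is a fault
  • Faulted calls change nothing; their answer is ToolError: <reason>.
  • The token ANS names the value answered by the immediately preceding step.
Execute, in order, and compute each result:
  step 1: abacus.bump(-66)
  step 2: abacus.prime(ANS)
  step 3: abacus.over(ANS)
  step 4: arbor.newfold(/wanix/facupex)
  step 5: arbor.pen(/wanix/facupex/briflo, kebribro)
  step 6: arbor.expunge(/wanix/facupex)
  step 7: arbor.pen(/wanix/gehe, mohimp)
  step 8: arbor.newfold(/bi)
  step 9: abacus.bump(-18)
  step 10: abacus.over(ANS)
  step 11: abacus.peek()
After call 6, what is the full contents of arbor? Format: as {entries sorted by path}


Answer: {da/, wanix/, wanix/facupex/, wanix/facupex/briflo=kebribro}

Derivation:
>>> abacus.bump x=-66
= -66
>>> abacus.prime x=ANS
= -66
>>> abacus.over x=ANS
= 1
>>> arbor.newfold p=/wanix/facupex
= ok
>>> arbor.pen p=/wanix/facupex/briflo c=kebribro
= created
>>> arbor.expunge p=/wanix/facupex
= ToolError: not empty
>>> arbor.pen p=/wanix/gehe c=mohimp
= created
>>> arbor.newfold p=/bi
= ok
>>> abacus.bump x=-18
= -17
>>> abacus.over x=ANS
= 1
>>> abacus.peek
= 1


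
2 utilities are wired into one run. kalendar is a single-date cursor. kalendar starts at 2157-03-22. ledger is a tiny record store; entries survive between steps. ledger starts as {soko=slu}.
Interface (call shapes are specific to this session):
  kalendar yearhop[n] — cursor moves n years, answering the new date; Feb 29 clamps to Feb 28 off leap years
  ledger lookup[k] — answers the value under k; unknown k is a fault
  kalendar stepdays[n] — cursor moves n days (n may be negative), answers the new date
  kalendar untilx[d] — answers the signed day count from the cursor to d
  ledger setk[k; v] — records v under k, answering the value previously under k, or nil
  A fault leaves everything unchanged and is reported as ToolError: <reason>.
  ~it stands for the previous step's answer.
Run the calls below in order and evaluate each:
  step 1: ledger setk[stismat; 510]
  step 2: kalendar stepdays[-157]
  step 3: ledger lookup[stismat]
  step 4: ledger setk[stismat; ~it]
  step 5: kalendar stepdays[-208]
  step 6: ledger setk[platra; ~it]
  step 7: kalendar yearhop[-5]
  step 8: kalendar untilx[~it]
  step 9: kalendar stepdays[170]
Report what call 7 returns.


Answer: 2151-03-22

Derivation:
~$ ledger setk k: stismat v: 510
  nil
~$ kalendar stepdays n: -157
  2156-10-16
~$ ledger lookup k: stismat
  510
~$ ledger setk k: stismat v: ~it
  510
~$ kalendar stepdays n: -208
  2156-03-22
~$ ledger setk k: platra v: ~it
  nil
~$ kalendar yearhop n: -5
  2151-03-22
~$ kalendar untilx d: ~it
  0
~$ kalendar stepdays n: 170
  2151-09-08


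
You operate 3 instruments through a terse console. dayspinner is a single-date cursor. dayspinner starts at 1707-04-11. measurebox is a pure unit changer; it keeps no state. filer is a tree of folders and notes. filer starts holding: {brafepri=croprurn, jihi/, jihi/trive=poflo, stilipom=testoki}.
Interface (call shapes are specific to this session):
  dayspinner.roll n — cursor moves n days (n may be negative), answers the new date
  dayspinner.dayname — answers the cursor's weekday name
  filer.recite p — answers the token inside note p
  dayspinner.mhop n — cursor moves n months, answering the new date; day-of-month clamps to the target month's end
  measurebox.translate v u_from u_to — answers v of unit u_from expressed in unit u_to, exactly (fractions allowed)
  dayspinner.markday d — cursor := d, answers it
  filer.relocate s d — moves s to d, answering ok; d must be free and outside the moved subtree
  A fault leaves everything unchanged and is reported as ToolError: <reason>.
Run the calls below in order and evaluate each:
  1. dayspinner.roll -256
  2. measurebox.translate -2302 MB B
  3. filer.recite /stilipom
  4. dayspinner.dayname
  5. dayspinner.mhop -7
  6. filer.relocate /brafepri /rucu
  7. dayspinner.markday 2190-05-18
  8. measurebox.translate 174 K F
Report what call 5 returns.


Answer: 1705-12-29

Derivation:
==> roll(n='-256')
<== 1706-07-29
==> translate(v='-2302', u_from='MB', u_to='B')
<== -2302000000
==> recite(p='/stilipom')
<== testoki
==> dayname()
<== Thursday
==> mhop(n='-7')
<== 1705-12-29
==> relocate(s='/brafepri', d='/rucu')
<== ok
==> markday(d='2190-05-18')
<== 2190-05-18
==> translate(v='174', u_from='K', u_to='F')
<== -14647/100


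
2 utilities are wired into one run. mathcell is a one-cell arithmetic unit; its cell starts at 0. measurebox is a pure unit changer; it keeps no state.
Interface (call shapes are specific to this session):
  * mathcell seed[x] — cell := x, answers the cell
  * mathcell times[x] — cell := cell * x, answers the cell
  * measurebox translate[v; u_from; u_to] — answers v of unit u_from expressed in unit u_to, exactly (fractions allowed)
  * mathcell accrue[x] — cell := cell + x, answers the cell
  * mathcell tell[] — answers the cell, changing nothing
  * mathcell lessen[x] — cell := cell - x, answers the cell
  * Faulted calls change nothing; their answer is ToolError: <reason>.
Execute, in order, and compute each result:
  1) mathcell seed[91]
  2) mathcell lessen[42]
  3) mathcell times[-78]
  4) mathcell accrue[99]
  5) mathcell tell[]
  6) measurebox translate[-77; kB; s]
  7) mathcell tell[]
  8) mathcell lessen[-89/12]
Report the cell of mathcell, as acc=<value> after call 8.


Answer: acc=-44587/12

Derivation:
-> mathcell seed(x: 91)
<- 91
-> mathcell lessen(x: 42)
<- 49
-> mathcell times(x: -78)
<- -3822
-> mathcell accrue(x: 99)
<- -3723
-> mathcell tell()
<- -3723
-> measurebox translate(v: -77, u_from: kB, u_to: s)
<- ToolError: incompatible units
-> mathcell tell()
<- -3723
-> mathcell lessen(x: -89/12)
<- -44587/12


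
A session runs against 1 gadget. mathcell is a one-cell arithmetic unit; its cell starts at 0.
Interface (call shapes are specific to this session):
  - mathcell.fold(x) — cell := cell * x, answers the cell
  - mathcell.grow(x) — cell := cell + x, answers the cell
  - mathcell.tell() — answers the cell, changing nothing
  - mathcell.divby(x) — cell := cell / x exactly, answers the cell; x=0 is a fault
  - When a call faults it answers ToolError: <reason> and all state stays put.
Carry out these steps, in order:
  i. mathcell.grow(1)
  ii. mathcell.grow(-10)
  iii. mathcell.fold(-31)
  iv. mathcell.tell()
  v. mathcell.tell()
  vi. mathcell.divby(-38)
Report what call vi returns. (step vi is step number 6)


> mathcell.grow x='1'
:: 1
> mathcell.grow x='-10'
:: -9
> mathcell.fold x='-31'
:: 279
> mathcell.tell
:: 279
> mathcell.tell
:: 279
> mathcell.divby x='-38'
:: -279/38

Answer: -279/38


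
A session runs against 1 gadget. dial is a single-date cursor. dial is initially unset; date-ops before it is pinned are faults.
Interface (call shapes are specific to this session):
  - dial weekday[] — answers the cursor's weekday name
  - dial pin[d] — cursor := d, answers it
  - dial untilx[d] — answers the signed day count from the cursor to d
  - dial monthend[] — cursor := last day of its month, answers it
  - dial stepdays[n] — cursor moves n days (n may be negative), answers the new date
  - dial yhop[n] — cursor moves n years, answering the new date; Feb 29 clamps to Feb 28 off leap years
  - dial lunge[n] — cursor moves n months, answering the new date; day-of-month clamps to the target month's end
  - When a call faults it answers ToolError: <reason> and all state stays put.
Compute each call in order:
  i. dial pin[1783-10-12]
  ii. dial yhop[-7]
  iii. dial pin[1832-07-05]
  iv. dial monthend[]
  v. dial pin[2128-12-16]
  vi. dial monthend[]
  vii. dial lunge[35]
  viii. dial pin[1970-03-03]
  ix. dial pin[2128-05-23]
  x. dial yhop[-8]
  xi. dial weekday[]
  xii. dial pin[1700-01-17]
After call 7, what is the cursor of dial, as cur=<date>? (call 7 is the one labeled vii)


Answer: cur=2131-11-30

Derivation:
>> dial pin(d: 1783-10-12)
<< 1783-10-12
>> dial yhop(n: -7)
<< 1776-10-12
>> dial pin(d: 1832-07-05)
<< 1832-07-05
>> dial monthend()
<< 1832-07-31
>> dial pin(d: 2128-12-16)
<< 2128-12-16
>> dial monthend()
<< 2128-12-31
>> dial lunge(n: 35)
<< 2131-11-30
>> dial pin(d: 1970-03-03)
<< 1970-03-03
>> dial pin(d: 2128-05-23)
<< 2128-05-23
>> dial yhop(n: -8)
<< 2120-05-23
>> dial weekday()
<< Thursday
>> dial pin(d: 1700-01-17)
<< 1700-01-17


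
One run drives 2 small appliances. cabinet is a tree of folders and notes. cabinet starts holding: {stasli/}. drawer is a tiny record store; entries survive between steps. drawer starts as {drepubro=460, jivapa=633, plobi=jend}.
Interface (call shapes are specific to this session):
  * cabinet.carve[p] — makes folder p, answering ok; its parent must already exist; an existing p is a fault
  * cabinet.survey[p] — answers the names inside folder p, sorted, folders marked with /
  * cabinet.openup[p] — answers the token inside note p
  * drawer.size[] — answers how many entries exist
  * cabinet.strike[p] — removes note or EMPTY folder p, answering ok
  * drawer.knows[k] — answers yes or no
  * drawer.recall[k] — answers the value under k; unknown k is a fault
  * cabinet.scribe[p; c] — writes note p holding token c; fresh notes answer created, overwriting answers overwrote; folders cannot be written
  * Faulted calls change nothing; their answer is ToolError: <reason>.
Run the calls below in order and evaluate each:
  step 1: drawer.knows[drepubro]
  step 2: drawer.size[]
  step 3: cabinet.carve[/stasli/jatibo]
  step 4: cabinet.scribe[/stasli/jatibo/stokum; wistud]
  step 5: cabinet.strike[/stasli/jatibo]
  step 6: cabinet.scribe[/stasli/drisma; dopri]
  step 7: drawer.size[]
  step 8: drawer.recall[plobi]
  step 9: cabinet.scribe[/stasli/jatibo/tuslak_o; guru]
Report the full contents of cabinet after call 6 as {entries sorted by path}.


Answer: {stasli/, stasli/drisma=dopri, stasli/jatibo/, stasli/jatibo/stokum=wistud}

Derivation:
! knows(k→drepubro) -> yes
! size() -> 3
! carve(p→/stasli/jatibo) -> ok
! scribe(p→/stasli/jatibo/stokum, c→wistud) -> created
! strike(p→/stasli/jatibo) -> ToolError: not empty
! scribe(p→/stasli/drisma, c→dopri) -> created
! size() -> 3
! recall(k→plobi) -> jend
! scribe(p→/stasli/jatibo/tuslak_o, c→guru) -> created


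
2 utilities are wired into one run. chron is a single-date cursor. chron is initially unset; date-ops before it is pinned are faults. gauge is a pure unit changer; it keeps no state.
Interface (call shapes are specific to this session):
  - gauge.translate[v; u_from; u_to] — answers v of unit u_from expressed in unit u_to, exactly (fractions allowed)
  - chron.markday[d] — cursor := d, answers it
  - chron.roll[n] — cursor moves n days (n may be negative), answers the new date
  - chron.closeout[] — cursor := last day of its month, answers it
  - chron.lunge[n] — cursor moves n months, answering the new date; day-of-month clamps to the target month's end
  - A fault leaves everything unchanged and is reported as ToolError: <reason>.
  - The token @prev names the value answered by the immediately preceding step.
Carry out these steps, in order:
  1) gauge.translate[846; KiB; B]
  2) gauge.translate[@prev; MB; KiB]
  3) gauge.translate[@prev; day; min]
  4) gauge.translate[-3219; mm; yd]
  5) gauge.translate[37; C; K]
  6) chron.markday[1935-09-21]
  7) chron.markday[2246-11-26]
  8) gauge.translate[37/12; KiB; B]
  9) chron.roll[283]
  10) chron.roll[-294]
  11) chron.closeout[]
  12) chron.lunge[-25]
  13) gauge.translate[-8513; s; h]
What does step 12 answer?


>> gauge.translate(v→846, u_from→KiB, u_to→B)
<< 866304
>> gauge.translate(v→@prev, u_from→MB, u_to→KiB)
<< 846000000
>> gauge.translate(v→@prev, u_from→day, u_to→min)
<< 1218240000000
>> gauge.translate(v→-3219, u_from→mm, u_to→yd)
<< -5365/1524
>> gauge.translate(v→37, u_from→C, u_to→K)
<< 6203/20
>> chron.markday(d→1935-09-21)
<< 1935-09-21
>> chron.markday(d→2246-11-26)
<< 2246-11-26
>> gauge.translate(v→37/12, u_from→KiB, u_to→B)
<< 9472/3
>> chron.roll(n→283)
<< 2247-09-05
>> chron.roll(n→-294)
<< 2246-11-15
>> chron.closeout()
<< 2246-11-30
>> chron.lunge(n→-25)
<< 2244-10-30
>> gauge.translate(v→-8513, u_from→s, u_to→h)
<< -8513/3600

Answer: 2244-10-30


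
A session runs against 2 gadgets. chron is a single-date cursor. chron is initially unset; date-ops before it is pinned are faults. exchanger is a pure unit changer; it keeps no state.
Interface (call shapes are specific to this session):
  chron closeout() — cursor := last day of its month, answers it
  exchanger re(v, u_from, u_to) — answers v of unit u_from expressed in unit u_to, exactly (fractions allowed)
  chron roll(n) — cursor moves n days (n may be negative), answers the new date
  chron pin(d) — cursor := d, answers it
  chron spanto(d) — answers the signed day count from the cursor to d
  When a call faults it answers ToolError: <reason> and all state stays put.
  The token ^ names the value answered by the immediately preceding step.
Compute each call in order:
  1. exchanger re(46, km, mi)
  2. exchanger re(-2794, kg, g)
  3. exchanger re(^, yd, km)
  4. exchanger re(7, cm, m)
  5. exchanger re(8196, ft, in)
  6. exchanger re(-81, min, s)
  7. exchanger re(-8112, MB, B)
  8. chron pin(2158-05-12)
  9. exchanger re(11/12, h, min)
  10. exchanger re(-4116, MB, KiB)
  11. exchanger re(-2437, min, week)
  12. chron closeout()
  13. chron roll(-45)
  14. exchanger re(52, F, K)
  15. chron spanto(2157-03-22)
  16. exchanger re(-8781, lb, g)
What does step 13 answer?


Answer: 2158-04-16

Derivation:
-> exchanger re(46, km, mi)
<- 359375/12573
-> exchanger re(-2794, kg, g)
<- -2794000
-> exchanger re(^, yd, km)
<- -1596771/625
-> exchanger re(7, cm, m)
<- 7/100
-> exchanger re(8196, ft, in)
<- 98352
-> exchanger re(-81, min, s)
<- -4860
-> exchanger re(-8112, MB, B)
<- -8112000000
-> chron pin(2158-05-12)
<- 2158-05-12
-> exchanger re(11/12, h, min)
<- 55
-> exchanger re(-4116, MB, KiB)
<- -16078125/4
-> exchanger re(-2437, min, week)
<- -2437/10080
-> chron closeout()
<- 2158-05-31
-> chron roll(-45)
<- 2158-04-16
-> exchanger re(52, F, K)
<- 51167/180
-> chron spanto(2157-03-22)
<- -390
-> exchanger re(-8781, lb, g)
<- -398299460097/100000
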